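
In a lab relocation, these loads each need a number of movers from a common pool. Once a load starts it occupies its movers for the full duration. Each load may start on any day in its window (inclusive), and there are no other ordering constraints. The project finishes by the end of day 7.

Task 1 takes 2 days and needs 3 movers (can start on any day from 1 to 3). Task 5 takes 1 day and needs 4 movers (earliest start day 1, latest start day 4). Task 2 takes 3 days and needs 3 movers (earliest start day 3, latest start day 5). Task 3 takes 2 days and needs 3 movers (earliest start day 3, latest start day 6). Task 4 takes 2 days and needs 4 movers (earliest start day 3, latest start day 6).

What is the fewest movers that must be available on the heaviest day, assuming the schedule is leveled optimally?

6

Early-start (Task 1@1, Task 5@1, Task 2@3, Task 3@3, Task 4@3) gives peak 10: d1:7  d2:3  d3:10  d4:10  d5:3  d6:0  d7:0.
Shift Task 1→2, Task 3→4, Task 4→6.
Schedule Task 1@2, Task 5@1, Task 2@3, Task 3@4, Task 4@6: d1:4  d2:3  d3:6  d4:6  d5:6  d6:4  d7:4 — peak 6.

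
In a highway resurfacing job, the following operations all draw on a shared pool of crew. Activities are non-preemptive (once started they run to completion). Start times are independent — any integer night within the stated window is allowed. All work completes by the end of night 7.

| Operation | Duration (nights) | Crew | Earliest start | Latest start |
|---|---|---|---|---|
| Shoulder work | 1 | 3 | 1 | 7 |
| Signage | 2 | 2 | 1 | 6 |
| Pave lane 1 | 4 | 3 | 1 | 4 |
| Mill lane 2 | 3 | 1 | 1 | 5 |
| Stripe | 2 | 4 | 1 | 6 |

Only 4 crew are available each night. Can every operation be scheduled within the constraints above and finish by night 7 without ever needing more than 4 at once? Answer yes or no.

Total crew member-nights = 30; over 7 nights the average is 30/7 > 4, so some night must exceed 4.

no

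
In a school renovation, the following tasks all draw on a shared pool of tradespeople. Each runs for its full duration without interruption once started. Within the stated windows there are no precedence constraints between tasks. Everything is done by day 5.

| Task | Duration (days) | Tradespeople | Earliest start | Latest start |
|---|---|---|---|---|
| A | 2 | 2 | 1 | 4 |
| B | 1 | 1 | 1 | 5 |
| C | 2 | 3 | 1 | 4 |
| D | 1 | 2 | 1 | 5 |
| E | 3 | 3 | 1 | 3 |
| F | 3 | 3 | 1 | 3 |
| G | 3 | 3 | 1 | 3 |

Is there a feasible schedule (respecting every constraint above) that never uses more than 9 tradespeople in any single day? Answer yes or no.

yes

Schedule A@1, B@1, C@1, D@1, E@2, F@3, G@3: d1:8  d2:8  d3:9  d4:9  d5:6 — peak 9 ≤ 9.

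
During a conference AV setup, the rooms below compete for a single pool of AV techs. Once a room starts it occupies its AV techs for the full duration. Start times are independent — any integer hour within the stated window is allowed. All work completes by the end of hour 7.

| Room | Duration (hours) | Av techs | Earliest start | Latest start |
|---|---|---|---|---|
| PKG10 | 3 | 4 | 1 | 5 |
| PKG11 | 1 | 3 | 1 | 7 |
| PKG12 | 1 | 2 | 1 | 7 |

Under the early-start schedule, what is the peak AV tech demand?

9

Early-start schedule: PKG10@1, PKG11@1, PKG12@1.
Load per hour: hour 1: 9, hour 2: 4, hour 3: 4, hour 4: 0, hour 5: 0, hour 6: 0, hour 7: 0.
Peak is 9.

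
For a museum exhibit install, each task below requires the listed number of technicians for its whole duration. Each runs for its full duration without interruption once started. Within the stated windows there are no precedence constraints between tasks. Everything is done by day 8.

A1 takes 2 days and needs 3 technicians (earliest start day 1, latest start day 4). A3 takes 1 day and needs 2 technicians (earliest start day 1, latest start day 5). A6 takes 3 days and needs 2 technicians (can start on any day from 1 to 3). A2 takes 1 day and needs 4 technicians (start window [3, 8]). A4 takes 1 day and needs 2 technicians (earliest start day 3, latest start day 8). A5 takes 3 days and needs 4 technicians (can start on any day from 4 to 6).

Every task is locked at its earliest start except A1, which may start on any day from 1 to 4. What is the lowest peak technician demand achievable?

8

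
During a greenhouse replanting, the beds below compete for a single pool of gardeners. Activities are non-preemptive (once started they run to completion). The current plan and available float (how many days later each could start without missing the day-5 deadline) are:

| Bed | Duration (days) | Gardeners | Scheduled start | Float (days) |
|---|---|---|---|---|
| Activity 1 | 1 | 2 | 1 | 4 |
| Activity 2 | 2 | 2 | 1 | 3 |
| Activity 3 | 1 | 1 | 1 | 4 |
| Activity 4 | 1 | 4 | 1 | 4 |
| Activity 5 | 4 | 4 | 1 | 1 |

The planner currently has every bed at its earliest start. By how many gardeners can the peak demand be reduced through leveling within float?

7

Early-start peak: d1:13  d2:6  d3:4  d4:4  d5:0 ⇒ 13.
Leveled (Activity 1@1, Activity 2@2, Activity 3@4, Activity 4@1, Activity 5@2): d1:6  d2:6  d3:6  d4:5  d5:4 ⇒ 6.
Reduction 13 − 6 = 7.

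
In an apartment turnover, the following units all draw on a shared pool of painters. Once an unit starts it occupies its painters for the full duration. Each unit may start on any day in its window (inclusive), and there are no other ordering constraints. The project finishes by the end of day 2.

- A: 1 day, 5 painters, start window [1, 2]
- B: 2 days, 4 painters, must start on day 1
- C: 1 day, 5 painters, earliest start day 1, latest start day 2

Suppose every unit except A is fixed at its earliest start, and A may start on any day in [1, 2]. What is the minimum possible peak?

A@1: d1:14  d2:4 → peak 14
A@2: d1:9  d2:9 → peak 9
Best is A@2, peak 9.

9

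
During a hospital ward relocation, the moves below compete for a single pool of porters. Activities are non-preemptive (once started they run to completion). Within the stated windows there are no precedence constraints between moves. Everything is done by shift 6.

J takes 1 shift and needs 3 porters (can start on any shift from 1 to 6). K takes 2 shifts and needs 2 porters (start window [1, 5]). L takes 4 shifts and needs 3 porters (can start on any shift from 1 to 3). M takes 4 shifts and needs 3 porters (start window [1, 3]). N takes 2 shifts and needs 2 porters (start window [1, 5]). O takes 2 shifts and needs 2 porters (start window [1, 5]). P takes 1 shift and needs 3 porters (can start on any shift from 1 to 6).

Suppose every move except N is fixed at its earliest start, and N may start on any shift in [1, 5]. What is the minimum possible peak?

N@1: s1:18  s2:12  s3:6  s4:6  s5:0  s6:0 → peak 18
N@2: s1:16  s2:12  s3:8  s4:6  s5:0  s6:0 → peak 16
N@3: s1:16  s2:10  s3:8  s4:8  s5:0  s6:0 → peak 16
N@4: s1:16  s2:10  s3:6  s4:8  s5:2  s6:0 → peak 16
N@5: s1:16  s2:10  s3:6  s4:6  s5:2  s6:2 → peak 16
Best is N@2, peak 16.

16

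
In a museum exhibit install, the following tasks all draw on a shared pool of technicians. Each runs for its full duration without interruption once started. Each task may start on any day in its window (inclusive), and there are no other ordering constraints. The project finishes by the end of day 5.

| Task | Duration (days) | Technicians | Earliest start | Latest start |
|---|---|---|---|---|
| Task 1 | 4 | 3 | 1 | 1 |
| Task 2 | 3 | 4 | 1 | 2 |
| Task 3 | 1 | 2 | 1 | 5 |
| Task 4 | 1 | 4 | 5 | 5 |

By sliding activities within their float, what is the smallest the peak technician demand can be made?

7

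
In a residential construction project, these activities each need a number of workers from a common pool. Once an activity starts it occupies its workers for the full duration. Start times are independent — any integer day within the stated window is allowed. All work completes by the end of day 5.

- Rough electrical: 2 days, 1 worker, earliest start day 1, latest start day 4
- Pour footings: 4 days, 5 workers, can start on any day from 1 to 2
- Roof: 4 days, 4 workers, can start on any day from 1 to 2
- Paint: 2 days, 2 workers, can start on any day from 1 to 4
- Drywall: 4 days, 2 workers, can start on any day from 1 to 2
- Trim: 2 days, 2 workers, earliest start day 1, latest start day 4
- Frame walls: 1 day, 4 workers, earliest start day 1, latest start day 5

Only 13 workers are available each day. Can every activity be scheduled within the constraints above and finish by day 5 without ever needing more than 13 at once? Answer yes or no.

no

The minimum achievable peak is 14; 13 < 14, so no feasible schedule stays within the cap.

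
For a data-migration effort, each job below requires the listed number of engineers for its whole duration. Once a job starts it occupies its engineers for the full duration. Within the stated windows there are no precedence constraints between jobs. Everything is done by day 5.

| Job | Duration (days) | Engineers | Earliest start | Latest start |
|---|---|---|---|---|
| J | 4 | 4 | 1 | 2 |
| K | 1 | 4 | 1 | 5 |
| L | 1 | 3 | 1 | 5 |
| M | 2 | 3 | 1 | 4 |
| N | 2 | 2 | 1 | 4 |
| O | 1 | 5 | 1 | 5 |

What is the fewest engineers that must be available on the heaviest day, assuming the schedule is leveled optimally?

Early-start (J@1, K@1, L@1, M@1, N@1, O@1) gives peak 21: d1:21  d2:9  d3:4  d4:4  d5:0.
Shift L→2, M→3, N→2, O→5.
Schedule J@1, K@1, L@2, M@3, N@2, O@5: d1:8  d2:9  d3:9  d4:7  d5:5 — peak 9.

9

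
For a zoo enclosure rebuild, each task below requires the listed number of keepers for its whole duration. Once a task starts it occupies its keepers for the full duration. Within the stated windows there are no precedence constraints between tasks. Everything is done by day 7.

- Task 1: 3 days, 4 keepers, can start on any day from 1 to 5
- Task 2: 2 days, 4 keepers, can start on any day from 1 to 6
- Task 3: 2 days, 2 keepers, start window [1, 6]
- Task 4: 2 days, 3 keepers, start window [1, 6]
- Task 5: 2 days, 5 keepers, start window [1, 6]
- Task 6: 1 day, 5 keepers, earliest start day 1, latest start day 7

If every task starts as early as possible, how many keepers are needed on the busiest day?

23

Early-start schedule: Task 1@1, Task 2@1, Task 3@1, Task 4@1, Task 5@1, Task 6@1.
Load per day: day 1: 23, day 2: 18, day 3: 4, day 4: 0, day 5: 0, day 6: 0, day 7: 0.
Peak is 23.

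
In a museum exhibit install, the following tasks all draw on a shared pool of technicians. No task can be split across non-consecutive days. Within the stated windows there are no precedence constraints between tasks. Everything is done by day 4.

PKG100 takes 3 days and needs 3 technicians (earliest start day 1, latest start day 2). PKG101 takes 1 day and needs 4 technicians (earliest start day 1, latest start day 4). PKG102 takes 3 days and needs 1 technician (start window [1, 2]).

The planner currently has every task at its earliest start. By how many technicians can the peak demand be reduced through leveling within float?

4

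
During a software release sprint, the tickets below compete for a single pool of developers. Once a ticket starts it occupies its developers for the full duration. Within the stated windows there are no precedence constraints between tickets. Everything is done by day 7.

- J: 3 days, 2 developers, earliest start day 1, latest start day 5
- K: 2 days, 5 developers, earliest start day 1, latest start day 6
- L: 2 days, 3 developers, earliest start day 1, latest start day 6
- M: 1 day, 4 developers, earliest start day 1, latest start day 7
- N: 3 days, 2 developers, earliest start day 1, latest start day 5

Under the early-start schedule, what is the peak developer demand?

Early-start schedule: J@1, K@1, L@1, M@1, N@1.
Load per day: day 1: 16, day 2: 12, day 3: 4, day 4: 0, day 5: 0, day 6: 0, day 7: 0.
Peak is 16.

16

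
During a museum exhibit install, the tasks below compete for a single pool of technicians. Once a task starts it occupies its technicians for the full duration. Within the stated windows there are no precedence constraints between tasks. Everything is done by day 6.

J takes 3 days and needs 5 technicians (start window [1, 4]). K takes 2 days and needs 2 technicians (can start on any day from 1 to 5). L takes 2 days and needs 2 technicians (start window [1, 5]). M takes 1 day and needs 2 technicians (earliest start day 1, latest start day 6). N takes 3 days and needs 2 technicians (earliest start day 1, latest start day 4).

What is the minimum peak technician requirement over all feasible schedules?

Early-start (J@1, K@1, L@1, M@1, N@1) gives peak 13: d1:13  d2:11  d3:7  d4:0  d5:0  d6:0.
Shift K→4, L→4, M→6, N→4.
Schedule J@1, K@4, L@4, M@6, N@4: d1:5  d2:5  d3:5  d4:6  d5:6  d6:4 — peak 6.
Total technician-days = 31 over 6 days ⇒ peak ≥ ⌈31/6⌉ = 6, so 6 is optimal.

6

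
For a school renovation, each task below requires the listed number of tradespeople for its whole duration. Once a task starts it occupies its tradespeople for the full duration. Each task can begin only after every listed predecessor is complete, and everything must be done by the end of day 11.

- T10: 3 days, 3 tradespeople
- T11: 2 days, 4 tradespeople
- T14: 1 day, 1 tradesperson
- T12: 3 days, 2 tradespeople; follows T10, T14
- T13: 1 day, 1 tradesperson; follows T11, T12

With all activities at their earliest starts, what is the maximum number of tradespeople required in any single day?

8

Early-start schedule: T10@1, T11@1, T14@1, T12@4, T13@7.
Load per day: day 1: 8, day 2: 7, day 3: 3, day 4: 2, day 5: 2, day 6: 2, day 7: 1, day 8: 0, day 9: 0, day 10: 0, day 11: 0.
Peak is 8.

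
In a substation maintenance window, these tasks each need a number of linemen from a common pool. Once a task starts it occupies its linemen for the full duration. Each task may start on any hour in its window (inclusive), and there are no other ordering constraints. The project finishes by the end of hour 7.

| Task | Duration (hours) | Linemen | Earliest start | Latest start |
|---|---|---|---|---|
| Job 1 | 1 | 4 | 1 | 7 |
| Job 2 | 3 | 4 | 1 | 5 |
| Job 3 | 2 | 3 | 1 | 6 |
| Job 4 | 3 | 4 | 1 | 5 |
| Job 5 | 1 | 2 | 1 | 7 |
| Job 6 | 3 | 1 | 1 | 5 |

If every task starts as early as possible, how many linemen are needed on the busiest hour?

Early-start schedule: Job 1@1, Job 2@1, Job 3@1, Job 4@1, Job 5@1, Job 6@1.
Load per hour: hour 1: 18, hour 2: 12, hour 3: 9, hour 4: 0, hour 5: 0, hour 6: 0, hour 7: 0.
Peak is 18.

18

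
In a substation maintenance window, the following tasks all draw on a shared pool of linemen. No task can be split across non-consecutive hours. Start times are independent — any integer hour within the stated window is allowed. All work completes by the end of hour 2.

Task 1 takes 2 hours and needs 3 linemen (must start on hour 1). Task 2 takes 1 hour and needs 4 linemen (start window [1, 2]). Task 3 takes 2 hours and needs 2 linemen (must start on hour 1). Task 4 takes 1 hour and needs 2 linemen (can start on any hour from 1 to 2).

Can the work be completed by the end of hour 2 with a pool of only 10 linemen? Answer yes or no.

Schedule Task 1@1, Task 2@1, Task 3@1, Task 4@2: h1:9  h2:7 — peak 9 ≤ 10.

yes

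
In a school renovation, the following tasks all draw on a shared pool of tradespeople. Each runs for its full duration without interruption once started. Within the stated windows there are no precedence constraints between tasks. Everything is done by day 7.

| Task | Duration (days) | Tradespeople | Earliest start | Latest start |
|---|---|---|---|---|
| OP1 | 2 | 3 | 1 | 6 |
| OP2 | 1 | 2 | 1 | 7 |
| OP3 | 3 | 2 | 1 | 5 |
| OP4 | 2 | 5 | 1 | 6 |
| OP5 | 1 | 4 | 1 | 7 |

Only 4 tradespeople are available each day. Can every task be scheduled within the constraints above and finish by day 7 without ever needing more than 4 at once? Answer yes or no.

no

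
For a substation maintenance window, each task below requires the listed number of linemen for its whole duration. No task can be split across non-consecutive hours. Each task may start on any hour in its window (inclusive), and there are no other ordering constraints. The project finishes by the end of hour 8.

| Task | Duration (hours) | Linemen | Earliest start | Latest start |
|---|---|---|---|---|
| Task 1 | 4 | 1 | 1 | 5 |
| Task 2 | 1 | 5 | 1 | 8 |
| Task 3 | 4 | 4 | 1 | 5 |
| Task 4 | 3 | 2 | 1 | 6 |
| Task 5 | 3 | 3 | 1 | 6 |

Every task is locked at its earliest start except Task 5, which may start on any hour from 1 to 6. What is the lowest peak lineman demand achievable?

Task 5@1: h1:15  h2:10  h3:10  h4:5  h5:0  h6:0  h7:0  h8:0 → peak 15
Task 5@2: h1:12  h2:10  h3:10  h4:8  h5:0  h6:0  h7:0  h8:0 → peak 12
Task 5@3: h1:12  h2:7  h3:10  h4:8  h5:3  h6:0  h7:0  h8:0 → peak 12
Task 5@4: h1:12  h2:7  h3:7  h4:8  h5:3  h6:3  h7:0  h8:0 → peak 12
Task 5@5: h1:12  h2:7  h3:7  h4:5  h5:3  h6:3  h7:3  h8:0 → peak 12
Task 5@6: h1:12  h2:7  h3:7  h4:5  h5:0  h6:3  h7:3  h8:3 → peak 12
Best is Task 5@2, peak 12.

12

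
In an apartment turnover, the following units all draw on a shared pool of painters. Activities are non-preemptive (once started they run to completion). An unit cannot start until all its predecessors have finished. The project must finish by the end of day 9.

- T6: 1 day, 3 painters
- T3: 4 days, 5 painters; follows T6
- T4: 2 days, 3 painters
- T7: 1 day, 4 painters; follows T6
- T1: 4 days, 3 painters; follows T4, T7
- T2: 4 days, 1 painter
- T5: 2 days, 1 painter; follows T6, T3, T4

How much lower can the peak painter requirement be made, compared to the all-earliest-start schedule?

5

Early-start peak: d1:7  d2:13  d3:9  d4:9  d5:8  d6:4  d7:1  d8:0  d9:0 ⇒ 13.
Leveled (T6@1, T3@3, T4@1, T7@2, T1@5, T2@1, T5@7): d1:7  d2:8  d3:6  d4:6  d5:8  d6:8  d7:4  d8:4  d9:0 ⇒ 8.
Reduction 13 − 8 = 5.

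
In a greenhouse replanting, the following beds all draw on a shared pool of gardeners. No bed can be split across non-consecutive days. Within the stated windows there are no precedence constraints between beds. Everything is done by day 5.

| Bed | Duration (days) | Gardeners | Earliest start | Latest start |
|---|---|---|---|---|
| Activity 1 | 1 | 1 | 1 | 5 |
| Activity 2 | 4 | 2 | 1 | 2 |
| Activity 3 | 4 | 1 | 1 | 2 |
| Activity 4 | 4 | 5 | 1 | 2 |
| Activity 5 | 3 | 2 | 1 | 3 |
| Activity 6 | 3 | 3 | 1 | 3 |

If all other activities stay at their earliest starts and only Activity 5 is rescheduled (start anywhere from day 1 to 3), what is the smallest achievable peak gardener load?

13

Activity 5@1: d1:14  d2:13  d3:13  d4:8  d5:0 → peak 14
Activity 5@2: d1:12  d2:13  d3:13  d4:10  d5:0 → peak 13
Activity 5@3: d1:12  d2:11  d3:13  d4:10  d5:2 → peak 13
Best is Activity 5@2, peak 13.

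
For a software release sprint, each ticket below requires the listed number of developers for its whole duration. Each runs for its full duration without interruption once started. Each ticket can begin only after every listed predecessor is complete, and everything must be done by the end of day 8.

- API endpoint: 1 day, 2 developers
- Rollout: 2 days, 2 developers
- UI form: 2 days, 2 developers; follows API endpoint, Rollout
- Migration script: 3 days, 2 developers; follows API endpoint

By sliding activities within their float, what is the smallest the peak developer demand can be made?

2

Early-start (API endpoint@1, Rollout@1, UI form@3, Migration script@2) gives peak 4: d1:4  d2:4  d3:4  d4:4  d5:0  d6:0  d7:0  d8:0.
Shift Rollout→2, UI form→4, Migration script→6.
Schedule API endpoint@1, Rollout@2, UI form@4, Migration script@6: d1:2  d2:2  d3:2  d4:2  d5:2  d6:2  d7:2  d8:2 — peak 2.
Total developer-days = 16 over 8 days ⇒ peak ≥ ⌈16/8⌉ = 2, so 2 is optimal.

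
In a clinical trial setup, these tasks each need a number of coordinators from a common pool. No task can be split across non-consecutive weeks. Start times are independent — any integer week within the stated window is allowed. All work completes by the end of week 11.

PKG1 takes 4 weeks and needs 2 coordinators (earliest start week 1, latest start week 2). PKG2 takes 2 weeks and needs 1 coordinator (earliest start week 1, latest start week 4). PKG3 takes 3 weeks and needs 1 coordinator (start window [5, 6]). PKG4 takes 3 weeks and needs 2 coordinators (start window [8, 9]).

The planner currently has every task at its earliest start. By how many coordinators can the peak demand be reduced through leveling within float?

0

Early-start peak: w1:3  w2:3  w3:2  w4:2  w5:1  w6:1  w7:1  w8:2  w9:2  w10:2  w11:0 ⇒ 3.
Leveled (PKG1@1, PKG2@1, PKG3@5, PKG4@8): w1:3  w2:3  w3:2  w4:2  w5:1  w6:1  w7:1  w8:2  w9:2  w10:2  w11:0 ⇒ 3.
Reduction 3 − 3 = 0.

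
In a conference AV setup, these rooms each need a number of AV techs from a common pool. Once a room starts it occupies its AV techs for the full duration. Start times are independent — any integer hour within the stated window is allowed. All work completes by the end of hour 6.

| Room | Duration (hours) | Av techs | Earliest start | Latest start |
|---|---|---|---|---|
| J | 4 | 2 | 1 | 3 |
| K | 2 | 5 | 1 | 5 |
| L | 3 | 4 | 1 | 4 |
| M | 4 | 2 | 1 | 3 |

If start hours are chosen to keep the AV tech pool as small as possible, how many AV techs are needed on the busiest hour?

Early-start (J@1, K@1, L@1, M@1) gives peak 13: h1:13  h2:13  h3:8  h4:4  h5:0  h6:0.
Shift L→3, M→3.
Schedule J@1, K@1, L@3, M@3: h1:7  h2:7  h3:8  h4:8  h5:6  h6:2 — peak 8.

8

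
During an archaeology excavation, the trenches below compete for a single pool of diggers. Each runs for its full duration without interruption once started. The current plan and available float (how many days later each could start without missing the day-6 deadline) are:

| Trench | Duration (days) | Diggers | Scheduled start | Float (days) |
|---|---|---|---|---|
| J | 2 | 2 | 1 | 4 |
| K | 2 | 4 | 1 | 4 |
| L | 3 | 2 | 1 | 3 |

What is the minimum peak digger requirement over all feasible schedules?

Early-start (J@1, K@1, L@1) gives peak 8: d1:8  d2:8  d3:2  d4:0  d5:0  d6:0.
Shift K→4.
Schedule J@1, K@4, L@1: d1:4  d2:4  d3:2  d4:4  d5:4  d6:0 — peak 4.

4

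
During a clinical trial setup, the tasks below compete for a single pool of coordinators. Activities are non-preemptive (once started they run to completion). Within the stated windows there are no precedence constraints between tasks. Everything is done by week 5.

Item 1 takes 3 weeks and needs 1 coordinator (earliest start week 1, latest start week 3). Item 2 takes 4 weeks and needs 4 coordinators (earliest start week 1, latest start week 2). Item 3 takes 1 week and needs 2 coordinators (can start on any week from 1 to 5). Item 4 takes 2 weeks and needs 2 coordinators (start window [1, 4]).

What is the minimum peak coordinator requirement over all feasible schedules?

6

Early-start (Item 1@1, Item 2@1, Item 3@1, Item 4@1) gives peak 9: w1:9  w2:7  w3:5  w4:4  w5:0.
Shift Item 3→5, Item 4→4.
Schedule Item 1@1, Item 2@1, Item 3@5, Item 4@4: w1:5  w2:5  w3:5  w4:6  w5:4 — peak 6.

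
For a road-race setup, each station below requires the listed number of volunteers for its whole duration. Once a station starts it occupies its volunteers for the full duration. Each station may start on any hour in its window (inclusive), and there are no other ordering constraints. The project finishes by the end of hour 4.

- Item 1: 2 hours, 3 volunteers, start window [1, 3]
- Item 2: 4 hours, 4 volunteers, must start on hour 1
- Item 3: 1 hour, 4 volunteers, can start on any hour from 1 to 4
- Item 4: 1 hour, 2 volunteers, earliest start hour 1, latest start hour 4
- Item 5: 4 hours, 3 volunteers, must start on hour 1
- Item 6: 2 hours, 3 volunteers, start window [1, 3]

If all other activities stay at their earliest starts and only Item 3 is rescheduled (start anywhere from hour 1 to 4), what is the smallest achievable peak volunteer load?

Item 3@1: h1:19  h2:13  h3:7  h4:7 → peak 19
Item 3@2: h1:15  h2:17  h3:7  h4:7 → peak 17
Item 3@3: h1:15  h2:13  h3:11  h4:7 → peak 15
Item 3@4: h1:15  h2:13  h3:7  h4:11 → peak 15
Best is Item 3@3, peak 15.

15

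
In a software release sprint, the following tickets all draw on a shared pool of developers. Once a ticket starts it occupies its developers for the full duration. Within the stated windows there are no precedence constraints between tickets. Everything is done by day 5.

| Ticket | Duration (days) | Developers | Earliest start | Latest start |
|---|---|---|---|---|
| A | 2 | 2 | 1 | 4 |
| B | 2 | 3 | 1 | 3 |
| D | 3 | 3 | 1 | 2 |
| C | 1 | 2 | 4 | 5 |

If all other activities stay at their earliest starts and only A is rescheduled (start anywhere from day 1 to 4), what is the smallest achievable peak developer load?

6

A@1: d1:8  d2:8  d3:3  d4:2  d5:0 → peak 8
A@2: d1:6  d2:8  d3:5  d4:2  d5:0 → peak 8
A@3: d1:6  d2:6  d3:5  d4:4  d5:0 → peak 6
A@4: d1:6  d2:6  d3:3  d4:4  d5:2 → peak 6
Best is A@3, peak 6.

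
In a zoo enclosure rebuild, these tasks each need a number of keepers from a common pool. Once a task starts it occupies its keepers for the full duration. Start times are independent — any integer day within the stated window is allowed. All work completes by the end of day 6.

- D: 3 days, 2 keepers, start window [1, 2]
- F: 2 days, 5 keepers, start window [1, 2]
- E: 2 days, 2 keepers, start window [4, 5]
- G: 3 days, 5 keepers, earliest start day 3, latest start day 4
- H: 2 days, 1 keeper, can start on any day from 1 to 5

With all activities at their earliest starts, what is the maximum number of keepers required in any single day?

8

Early-start schedule: D@1, F@1, E@4, G@3, H@1.
Load per day: day 1: 8, day 2: 8, day 3: 7, day 4: 7, day 5: 7, day 6: 0.
Peak is 8.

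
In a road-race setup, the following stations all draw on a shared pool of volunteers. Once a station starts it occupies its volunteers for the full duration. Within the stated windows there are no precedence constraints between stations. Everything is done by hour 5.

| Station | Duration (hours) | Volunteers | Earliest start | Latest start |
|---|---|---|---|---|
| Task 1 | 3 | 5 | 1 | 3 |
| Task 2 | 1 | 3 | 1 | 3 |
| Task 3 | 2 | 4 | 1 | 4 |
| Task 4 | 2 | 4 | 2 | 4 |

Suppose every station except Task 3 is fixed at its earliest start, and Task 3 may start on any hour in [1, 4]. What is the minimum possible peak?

9

Task 3@1: h1:12  h2:13  h3:9  h4:0  h5:0 → peak 13
Task 3@2: h1:8  h2:13  h3:13  h4:0  h5:0 → peak 13
Task 3@3: h1:8  h2:9  h3:13  h4:4  h5:0 → peak 13
Task 3@4: h1:8  h2:9  h3:9  h4:4  h5:4 → peak 9
Best is Task 3@4, peak 9.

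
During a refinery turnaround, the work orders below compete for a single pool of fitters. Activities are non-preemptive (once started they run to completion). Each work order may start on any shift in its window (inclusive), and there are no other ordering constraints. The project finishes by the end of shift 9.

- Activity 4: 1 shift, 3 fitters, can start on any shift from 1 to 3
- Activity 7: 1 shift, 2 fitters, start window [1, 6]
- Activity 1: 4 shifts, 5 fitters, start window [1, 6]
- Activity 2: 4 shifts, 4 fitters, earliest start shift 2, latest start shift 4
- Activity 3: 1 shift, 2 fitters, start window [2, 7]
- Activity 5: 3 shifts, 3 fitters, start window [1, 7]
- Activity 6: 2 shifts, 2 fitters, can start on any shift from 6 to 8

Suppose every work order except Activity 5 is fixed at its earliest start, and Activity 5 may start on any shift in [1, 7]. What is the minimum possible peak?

11

Activity 5@1: s1:13  s2:14  s3:12  s4:9  s5:4  s6:2  s7:2  s8:0  s9:0 → peak 14
Activity 5@2: s1:10  s2:14  s3:12  s4:12  s5:4  s6:2  s7:2  s8:0  s9:0 → peak 14
Activity 5@3: s1:10  s2:11  s3:12  s4:12  s5:7  s6:2  s7:2  s8:0  s9:0 → peak 12
Activity 5@4: s1:10  s2:11  s3:9  s4:12  s5:7  s6:5  s7:2  s8:0  s9:0 → peak 12
Activity 5@5: s1:10  s2:11  s3:9  s4:9  s5:7  s6:5  s7:5  s8:0  s9:0 → peak 11
Activity 5@6: s1:10  s2:11  s3:9  s4:9  s5:4  s6:5  s7:5  s8:3  s9:0 → peak 11
Activity 5@7: s1:10  s2:11  s3:9  s4:9  s5:4  s6:2  s7:5  s8:3  s9:3 → peak 11
Best is Activity 5@5, peak 11.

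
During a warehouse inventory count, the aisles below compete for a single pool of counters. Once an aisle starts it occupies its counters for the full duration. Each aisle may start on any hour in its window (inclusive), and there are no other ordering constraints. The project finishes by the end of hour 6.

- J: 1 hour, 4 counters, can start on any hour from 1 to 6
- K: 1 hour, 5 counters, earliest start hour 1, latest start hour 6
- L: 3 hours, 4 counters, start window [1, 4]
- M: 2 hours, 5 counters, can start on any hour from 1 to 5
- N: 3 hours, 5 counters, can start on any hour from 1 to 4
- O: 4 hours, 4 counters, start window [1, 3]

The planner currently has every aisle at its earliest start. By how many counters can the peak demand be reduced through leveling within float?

14

Early-start peak: h1:27  h2:18  h3:13  h4:4  h5:0  h6:0 ⇒ 27.
Leveled (J@1, K@1, L@1, M@2, N@4, O@2): h1:13  h2:13  h3:13  h4:9  h5:9  h6:5 ⇒ 13.
Reduction 27 − 13 = 14.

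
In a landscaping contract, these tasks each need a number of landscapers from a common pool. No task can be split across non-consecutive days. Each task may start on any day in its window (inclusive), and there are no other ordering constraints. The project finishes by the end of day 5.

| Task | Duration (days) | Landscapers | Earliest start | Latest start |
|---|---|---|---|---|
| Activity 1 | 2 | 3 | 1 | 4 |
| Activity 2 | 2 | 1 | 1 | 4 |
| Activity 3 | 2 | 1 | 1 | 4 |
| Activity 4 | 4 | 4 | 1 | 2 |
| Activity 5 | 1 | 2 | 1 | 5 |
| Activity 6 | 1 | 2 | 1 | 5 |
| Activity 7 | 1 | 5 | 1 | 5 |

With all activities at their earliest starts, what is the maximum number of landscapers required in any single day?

18

Early-start schedule: Activity 1@1, Activity 2@1, Activity 3@1, Activity 4@1, Activity 5@1, Activity 6@1, Activity 7@1.
Load per day: day 1: 18, day 2: 9, day 3: 4, day 4: 4, day 5: 0.
Peak is 18.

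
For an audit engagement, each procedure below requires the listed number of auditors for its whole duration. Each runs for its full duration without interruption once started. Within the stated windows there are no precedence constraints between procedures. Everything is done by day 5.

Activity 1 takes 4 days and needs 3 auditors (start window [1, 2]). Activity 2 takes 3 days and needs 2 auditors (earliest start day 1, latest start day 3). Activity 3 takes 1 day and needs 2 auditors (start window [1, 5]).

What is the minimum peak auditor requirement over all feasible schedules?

5

Early-start (Activity 1@1, Activity 2@1, Activity 3@1) gives peak 7: d1:7  d2:5  d3:5  d4:3  d5:0.
Shift Activity 3→4.
Schedule Activity 1@1, Activity 2@1, Activity 3@4: d1:5  d2:5  d3:5  d4:5  d5:0 — peak 5.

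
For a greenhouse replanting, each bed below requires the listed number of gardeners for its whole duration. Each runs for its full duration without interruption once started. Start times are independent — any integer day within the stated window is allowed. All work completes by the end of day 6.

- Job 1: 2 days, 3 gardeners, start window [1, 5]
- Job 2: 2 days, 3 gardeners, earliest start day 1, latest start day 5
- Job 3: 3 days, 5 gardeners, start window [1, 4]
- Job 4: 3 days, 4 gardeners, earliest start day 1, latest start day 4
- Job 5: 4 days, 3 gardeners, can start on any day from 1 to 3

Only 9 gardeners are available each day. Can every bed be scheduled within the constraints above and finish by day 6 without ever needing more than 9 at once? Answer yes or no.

The minimum achievable peak is 10; 9 < 10, so no feasible schedule stays within the cap.

no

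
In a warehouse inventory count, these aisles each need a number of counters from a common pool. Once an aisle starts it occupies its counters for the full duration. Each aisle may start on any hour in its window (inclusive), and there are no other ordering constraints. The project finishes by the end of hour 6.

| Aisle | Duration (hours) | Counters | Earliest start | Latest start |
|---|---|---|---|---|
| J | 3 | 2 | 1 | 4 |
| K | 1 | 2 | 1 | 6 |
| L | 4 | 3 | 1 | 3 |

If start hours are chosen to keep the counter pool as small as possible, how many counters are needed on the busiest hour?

Early-start (J@1, K@1, L@1) gives peak 7: h1:7  h2:5  h3:5  h4:3  h5:0  h6:0.
Shift L→2.
Schedule J@1, K@1, L@2: h1:4  h2:5  h3:5  h4:3  h5:3  h6:0 — peak 5.

5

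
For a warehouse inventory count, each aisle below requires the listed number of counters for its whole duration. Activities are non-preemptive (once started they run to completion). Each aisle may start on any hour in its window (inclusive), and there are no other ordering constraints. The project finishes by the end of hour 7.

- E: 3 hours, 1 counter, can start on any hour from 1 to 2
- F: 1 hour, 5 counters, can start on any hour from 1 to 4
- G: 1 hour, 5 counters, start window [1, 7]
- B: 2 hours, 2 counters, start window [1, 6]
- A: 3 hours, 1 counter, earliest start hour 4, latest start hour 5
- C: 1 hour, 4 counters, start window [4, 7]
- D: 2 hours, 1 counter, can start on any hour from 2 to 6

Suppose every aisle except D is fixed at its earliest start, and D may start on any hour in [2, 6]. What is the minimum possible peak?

13

D@2: h1:13  h2:4  h3:2  h4:5  h5:1  h6:1  h7:0 → peak 13
D@3: h1:13  h2:3  h3:2  h4:6  h5:1  h6:1  h7:0 → peak 13
D@4: h1:13  h2:3  h3:1  h4:6  h5:2  h6:1  h7:0 → peak 13
D@5: h1:13  h2:3  h3:1  h4:5  h5:2  h6:2  h7:0 → peak 13
D@6: h1:13  h2:3  h3:1  h4:5  h5:1  h6:2  h7:1 → peak 13
Best is D@2, peak 13.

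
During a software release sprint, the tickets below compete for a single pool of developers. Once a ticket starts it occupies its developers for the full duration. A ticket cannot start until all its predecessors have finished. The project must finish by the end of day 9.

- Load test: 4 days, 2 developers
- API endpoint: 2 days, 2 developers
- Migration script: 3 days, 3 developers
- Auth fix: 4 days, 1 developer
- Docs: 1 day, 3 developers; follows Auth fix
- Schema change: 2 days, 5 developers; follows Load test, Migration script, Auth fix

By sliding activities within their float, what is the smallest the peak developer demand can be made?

5

Early-start (Load test@1, API endpoint@1, Migration script@1, Auth fix@1, Docs@5, Schema change@5) gives peak 8: d1:8  d2:8  d3:6  d4:3  d5:8  d6:5  d7:0  d8:0  d9:0.
Shift Load test→4, Auth fix→3, Docs→7, Schema change→8.
Schedule Load test@4, API endpoint@1, Migration script@1, Auth fix@3, Docs@7, Schema change@8: d1:5  d2:5  d3:4  d4:3  d5:3  d6:3  d7:5  d8:5  d9:5 — peak 5.
Total developer-days = 38 over 9 days ⇒ peak ≥ ⌈38/9⌉ = 5, so 5 is optimal.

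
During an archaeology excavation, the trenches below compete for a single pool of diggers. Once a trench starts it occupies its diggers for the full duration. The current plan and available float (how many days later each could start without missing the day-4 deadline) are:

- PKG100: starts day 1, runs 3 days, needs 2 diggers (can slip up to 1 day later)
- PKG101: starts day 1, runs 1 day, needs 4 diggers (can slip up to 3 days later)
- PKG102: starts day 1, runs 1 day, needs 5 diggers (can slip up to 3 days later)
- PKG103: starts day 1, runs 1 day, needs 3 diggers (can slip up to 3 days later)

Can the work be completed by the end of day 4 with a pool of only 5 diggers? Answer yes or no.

no

The minimum achievable peak is 6; 5 < 6, so no feasible schedule stays within the cap.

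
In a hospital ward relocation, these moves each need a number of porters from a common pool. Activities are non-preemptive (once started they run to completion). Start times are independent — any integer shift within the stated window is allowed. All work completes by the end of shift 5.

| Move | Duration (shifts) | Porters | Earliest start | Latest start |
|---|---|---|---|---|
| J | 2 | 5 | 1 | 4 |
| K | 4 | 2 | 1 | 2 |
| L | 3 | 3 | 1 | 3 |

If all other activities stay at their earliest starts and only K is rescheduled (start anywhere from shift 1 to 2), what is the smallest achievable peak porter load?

K@1: s1:10  s2:10  s3:5  s4:2  s5:0 → peak 10
K@2: s1:8  s2:10  s3:5  s4:2  s5:2 → peak 10
Best is K@1, peak 10.

10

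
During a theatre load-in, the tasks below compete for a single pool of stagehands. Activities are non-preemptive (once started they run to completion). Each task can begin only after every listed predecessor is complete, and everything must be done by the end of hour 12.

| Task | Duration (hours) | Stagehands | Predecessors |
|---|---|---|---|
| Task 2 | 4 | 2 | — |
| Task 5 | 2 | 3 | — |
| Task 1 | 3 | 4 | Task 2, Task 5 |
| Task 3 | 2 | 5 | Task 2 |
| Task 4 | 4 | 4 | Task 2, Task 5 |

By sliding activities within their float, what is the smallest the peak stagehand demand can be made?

8

Early-start (Task 2@1, Task 5@1, Task 1@5, Task 3@5, Task 4@5) gives peak 13: h1:5  h2:5  h3:2  h4:2  h5:13  h6:13  h7:8  h8:4  h9:0  h10:0  h11:0  h12:0.
Shift Task 3→9.
Schedule Task 2@1, Task 5@1, Task 1@5, Task 3@9, Task 4@5: h1:5  h2:5  h3:2  h4:2  h5:8  h6:8  h7:8  h8:4  h9:5  h10:5  h11:0  h12:0 — peak 8.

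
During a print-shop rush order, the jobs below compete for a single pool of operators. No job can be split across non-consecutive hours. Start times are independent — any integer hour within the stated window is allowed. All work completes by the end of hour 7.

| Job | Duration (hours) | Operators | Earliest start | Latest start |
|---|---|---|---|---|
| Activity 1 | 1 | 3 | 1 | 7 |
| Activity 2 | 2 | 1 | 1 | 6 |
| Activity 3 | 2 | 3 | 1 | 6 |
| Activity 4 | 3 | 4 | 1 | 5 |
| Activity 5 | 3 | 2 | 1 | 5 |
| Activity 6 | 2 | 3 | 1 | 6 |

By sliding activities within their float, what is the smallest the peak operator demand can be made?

6

Early-start (Activity 1@1, Activity 2@1, Activity 3@1, Activity 4@1, Activity 5@1, Activity 6@1) gives peak 16: h1:16  h2:13  h3:6  h4:0  h5:0  h6:0  h7:0.
Shift Activity 3→2, Activity 4→5, Activity 5→4, Activity 6→3.
Schedule Activity 1@1, Activity 2@1, Activity 3@2, Activity 4@5, Activity 5@4, Activity 6@3: h1:4  h2:4  h3:6  h4:5  h5:6  h6:6  h7:4 — peak 6.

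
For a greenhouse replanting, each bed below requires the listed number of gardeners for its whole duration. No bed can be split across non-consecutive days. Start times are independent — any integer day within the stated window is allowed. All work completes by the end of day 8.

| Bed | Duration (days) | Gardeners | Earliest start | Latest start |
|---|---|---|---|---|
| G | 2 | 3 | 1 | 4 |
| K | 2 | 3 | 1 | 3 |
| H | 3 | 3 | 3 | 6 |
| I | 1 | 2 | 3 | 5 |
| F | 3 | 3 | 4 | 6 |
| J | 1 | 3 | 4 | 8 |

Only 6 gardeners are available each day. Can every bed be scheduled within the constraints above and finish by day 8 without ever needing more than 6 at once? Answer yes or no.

yes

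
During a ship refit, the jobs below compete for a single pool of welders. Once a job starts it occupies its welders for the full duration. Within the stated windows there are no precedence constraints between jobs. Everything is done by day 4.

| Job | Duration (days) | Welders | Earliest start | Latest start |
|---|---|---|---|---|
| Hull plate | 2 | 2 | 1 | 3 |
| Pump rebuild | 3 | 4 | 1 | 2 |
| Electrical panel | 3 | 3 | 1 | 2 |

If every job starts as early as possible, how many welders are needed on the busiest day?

9

Early-start schedule: Hull plate@1, Pump rebuild@1, Electrical panel@1.
Load per day: day 1: 9, day 2: 9, day 3: 7, day 4: 0.
Peak is 9.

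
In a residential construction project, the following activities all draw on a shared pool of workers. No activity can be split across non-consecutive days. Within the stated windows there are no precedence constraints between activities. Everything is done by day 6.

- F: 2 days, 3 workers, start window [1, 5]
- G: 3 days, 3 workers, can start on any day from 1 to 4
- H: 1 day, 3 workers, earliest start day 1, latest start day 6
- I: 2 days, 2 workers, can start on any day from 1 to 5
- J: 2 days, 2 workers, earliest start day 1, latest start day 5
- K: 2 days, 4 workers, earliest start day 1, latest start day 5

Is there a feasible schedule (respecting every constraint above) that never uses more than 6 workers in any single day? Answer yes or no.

yes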